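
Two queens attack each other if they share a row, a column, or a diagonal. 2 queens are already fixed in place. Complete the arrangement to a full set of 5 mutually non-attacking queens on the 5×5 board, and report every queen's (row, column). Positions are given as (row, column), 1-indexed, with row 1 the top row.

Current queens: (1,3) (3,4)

(1,3) (2,1) (3,4) (4,2) (5,5)

Row 2: attacked by (1,3)→{2,3,4}; (3,4)→{3,4,5}. Safe: 1. Place at column 1.
Row 4: attacked by (1,3)→{3}; (2,1)→{1,3}; (3,4)→{3,4,5}. Safe: 2. Place at column 2.
Row 5: attacked by (1,3)→{3}; (2,1)→{1,4}; (3,4)→{2,4}; (4,2)→{1,2,3}. Safe: 5. Place at column 5.
Columns [3, 1, 4, 2, 5], r−c [-2, 1, -1, 2, 0], r+c [4, 3, 7, 6, 10] are all distinct, so no two queens attack.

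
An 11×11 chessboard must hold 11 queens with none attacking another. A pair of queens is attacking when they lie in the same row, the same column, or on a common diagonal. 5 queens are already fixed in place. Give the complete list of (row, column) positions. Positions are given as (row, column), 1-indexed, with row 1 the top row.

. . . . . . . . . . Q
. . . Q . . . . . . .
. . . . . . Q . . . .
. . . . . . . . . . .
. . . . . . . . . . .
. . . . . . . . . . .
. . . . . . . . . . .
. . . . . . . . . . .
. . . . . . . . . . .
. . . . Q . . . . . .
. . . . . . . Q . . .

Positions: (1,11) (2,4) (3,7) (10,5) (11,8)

Row 4: attacked by (1,11)→{8,11}; (2,4)→{2,4,6}; (3,7)→{6,7,8}; (10,5)→{5,11}; (11,8)→{1,8}. Safe: 3, 9, 10. Place at column 3.
Row 5: attacked by (1,11)→{7,11}; (2,4)→{1,4,7}; (3,7)→{5,7,9}; (4,3)→{2,3,4}; (10,5)→{5,10}; (11,8)→{2,8}. Safe: 6. Place at column 6.
Row 6: attacked by (1,11)→{6,11}; (2,4)→{4,8}; (3,7)→{4,7,10}; (4,3)→{1,3,5}; (5,6)→{5,6,7}; (10,5)→{1,5,9}; (11,8)→{3,8}. Safe: 2. Place at column 2.
Row 7: attacked by (1,11)→{5,11}; (2,4)→{4,9}; (3,7)→{3,7,11}; (4,3)→{3,6}; (5,6)→{4,6,8}; (6,2)→{1,2,3}; (10,5)→{2,5,8}; (11,8)→{4,8}. Safe: 10. Place at column 10.
Row 8: attacked by (1,11)→{4,11}; (2,4)→{4,10}; (3,7)→{2,7}; (4,3)→{3,7}; (5,6)→{3,6,9}; (6,2)→{2,4}; (7,10)→{9,10,11}; (10,5)→{3,5,7}; (11,8)→{5,8,11}. Safe: 1. Place at column 1.
Row 9: attacked by (1,11)→{3,11}; (2,4)→{4,11}; (3,7)→{1,7}; (4,3)→{3,8}; (5,6)→{2,6,10}; (6,2)→{2,5}; (7,10)→{8,10}; (8,1)→{1,2}; (10,5)→{4,5,6}; (11,8)→{6,8,10}. Safe: 9. Place at column 9.
Columns [11, 4, 7, 3, 6, 2, 10, 1, 9, 5, 8], r−c [-10, -2, -4, 1, -1, 4, -3, 7, 0, 5, 3], r+c [12, 6, 10, 7, 11, 8, 17, 9, 18, 15, 19] are all distinct, so no two queens attack.

(1,11) (2,4) (3,7) (4,3) (5,6) (6,2) (7,10) (8,1) (9,9) (10,5) (11,8)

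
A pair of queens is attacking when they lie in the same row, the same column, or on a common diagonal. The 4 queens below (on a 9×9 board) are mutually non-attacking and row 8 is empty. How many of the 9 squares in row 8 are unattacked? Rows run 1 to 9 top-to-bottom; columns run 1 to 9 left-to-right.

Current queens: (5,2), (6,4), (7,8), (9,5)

2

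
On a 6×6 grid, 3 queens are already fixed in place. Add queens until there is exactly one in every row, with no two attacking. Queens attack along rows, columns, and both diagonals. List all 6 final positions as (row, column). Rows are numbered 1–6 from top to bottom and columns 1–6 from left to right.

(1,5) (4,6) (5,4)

(1,5) (2,3) (3,1) (4,6) (5,4) (6,2)

Row 2: attacked by (1,5)→{4,5,6}; (4,6)→{4,6}; (5,4)→{1,4}. Safe: 2, 3. Place at column 3.
Row 3: attacked by (1,5)→{3,5}; (2,3)→{2,3,4}; (4,6)→{5,6}; (5,4)→{2,4,6}. Safe: 1. Place at column 1.
Row 6: attacked by (1,5)→{5}; (2,3)→{3}; (3,1)→{1,4}; (4,6)→{4,6}; (5,4)→{3,4,5}. Safe: 2. Place at column 2.
Columns [5, 3, 1, 6, 4, 2], r−c [-4, -1, 2, -2, 1, 4], r+c [6, 5, 4, 10, 9, 8] are all distinct, so no two queens attack.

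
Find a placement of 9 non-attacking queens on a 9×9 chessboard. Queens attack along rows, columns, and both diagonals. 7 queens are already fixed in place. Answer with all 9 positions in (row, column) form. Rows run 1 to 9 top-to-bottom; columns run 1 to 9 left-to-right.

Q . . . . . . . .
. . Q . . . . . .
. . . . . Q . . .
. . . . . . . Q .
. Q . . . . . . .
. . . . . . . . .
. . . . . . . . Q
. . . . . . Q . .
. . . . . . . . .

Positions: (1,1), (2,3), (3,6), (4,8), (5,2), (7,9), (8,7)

(1,1) (2,3) (3,6) (4,8) (5,2) (6,4) (7,9) (8,7) (9,5)

Row 6: attacked by (1,1)→{1,6}; (2,3)→{3,7}; (3,6)→{3,6,9}; (4,8)→{6,8}; (5,2)→{1,2,3}; (7,9)→{8,9}; (8,7)→{5,7,9}. Safe: 4. Place at column 4.
Row 9: attacked by (1,1)→{1,9}; (2,3)→{3}; (3,6)→{6}; (4,8)→{3,8}; (5,2)→{2,6}; (6,4)→{1,4,7}; (7,9)→{7,9}; (8,7)→{6,7,8}. Safe: 5. Place at column 5.
Columns [1, 3, 6, 8, 2, 4, 9, 7, 5], r−c [0, -1, -3, -4, 3, 2, -2, 1, 4], r+c [2, 5, 9, 12, 7, 10, 16, 15, 14] are all distinct, so no two queens attack.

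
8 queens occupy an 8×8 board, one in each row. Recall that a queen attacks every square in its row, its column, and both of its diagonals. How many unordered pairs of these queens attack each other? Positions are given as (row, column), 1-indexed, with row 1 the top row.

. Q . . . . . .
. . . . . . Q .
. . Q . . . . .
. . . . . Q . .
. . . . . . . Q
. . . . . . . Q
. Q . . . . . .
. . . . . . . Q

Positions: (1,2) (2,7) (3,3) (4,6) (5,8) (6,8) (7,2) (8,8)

7

Same column: (1,2)–(7,2) (column 2); (5,8)–(6,8) (column 8); (5,8)–(8,8) (column 8); (6,8)–(8,8) (column 8).
Same diagonal: (2,7)–(7,2) (|2−7| = |7−2| = 5); (3,3)–(8,8) (|3−8| = |3−8| = 5); (4,6)–(6,8) (|4−6| = |6−8| = 2).
Total attacking pairs: 7.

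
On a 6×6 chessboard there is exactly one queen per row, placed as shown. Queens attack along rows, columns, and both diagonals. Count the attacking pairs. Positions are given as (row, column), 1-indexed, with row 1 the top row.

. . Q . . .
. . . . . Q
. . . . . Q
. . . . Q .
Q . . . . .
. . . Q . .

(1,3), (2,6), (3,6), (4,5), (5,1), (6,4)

2

Same column: (2,6)–(3,6) (column 6).
Same diagonal: (3,6)–(4,5) (|3−4| = |6−5| = 1).
Total attacking pairs: 2.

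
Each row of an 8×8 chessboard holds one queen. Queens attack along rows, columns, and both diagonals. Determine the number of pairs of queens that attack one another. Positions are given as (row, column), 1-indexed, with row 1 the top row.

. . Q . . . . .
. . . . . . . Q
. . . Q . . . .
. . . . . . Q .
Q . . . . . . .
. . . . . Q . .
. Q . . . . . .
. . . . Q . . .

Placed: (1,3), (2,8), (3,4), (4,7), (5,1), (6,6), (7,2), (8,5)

All columns are distinct and no two queens satisfy |Δrow| = |Δcol|, so no pair attacks.

0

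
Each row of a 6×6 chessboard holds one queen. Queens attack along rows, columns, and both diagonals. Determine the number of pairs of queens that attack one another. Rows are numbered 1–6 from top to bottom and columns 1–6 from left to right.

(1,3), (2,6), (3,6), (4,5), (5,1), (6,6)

4

Same column: (2,6)–(3,6) (column 6); (2,6)–(6,6) (column 6); (3,6)–(6,6) (column 6).
Same diagonal: (3,6)–(4,5) (|3−4| = |6−5| = 1).
Total attacking pairs: 4.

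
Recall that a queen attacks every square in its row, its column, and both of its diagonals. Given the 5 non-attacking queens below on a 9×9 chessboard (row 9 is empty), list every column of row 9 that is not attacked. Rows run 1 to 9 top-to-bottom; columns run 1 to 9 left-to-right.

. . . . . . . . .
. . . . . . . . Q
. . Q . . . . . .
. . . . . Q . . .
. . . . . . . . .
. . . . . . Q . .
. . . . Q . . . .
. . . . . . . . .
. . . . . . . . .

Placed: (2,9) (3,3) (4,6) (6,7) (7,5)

columns 8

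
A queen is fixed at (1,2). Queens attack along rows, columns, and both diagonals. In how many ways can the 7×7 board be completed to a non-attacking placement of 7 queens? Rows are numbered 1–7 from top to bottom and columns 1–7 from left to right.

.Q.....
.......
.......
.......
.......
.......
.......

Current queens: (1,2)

7

Branch on row 2: col 4 → 2; col 5 → 3; col 6 → 1; col 7 → 1.
Sum: 2 + 3 + 1 + 1 = 7.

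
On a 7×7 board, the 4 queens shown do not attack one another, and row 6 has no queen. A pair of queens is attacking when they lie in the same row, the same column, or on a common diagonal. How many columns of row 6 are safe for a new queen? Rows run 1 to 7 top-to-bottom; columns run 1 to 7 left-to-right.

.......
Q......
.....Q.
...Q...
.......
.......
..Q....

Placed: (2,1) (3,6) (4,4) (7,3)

1

(2,1) attacks row 6 at column 1 and diagonals 5.
(3,6) attacks row 6 at column 6 and diagonals 3.
(4,4) attacks row 6 at column 4 and diagonals 2, 6.
(7,3) attacks row 6 at column 3 and diagonals 2, 4.
Attacked columns: {1, 2, 3, 4, 5, 6}. Safe: {7}.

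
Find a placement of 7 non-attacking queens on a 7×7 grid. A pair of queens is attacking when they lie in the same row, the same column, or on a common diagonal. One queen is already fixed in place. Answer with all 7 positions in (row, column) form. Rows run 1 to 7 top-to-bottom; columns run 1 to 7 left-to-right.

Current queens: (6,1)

Row 1: attacked by (6,1)→{1,6}. Safe: 2, 3, 4, 5, 7. Place at column 7.
Row 2: attacked by (1,7)→{6,7}; (6,1)→{1,5}. Safe: 2, 3, 4. Place at column 3.
Row 3: attacked by (1,7)→{5,7}; (2,3)→{2,3,4}; (6,1)→{1,4}. Safe: 6. Place at column 6.
Row 4: attacked by (1,7)→{4,7}; (2,3)→{1,3,5}; (3,6)→{5,6,7}; (6,1)→{1,3}. Safe: 2. Place at column 2.
Row 5: attacked by (1,7)→{3,7}; (2,3)→{3,6}; (3,6)→{4,6}; (4,2)→{1,2,3}; (6,1)→{1,2}. Safe: 5. Place at column 5.
Row 7: attacked by (1,7)→{1,7}; (2,3)→{3}; (3,6)→{2,6}; (4,2)→{2,5}; (5,5)→{3,5,7}; (6,1)→{1,2}. Safe: 4. Place at column 4.
Columns [7, 3, 6, 2, 5, 1, 4], r−c [-6, -1, -3, 2, 0, 5, 3], r+c [8, 5, 9, 6, 10, 7, 11] are all distinct, so no two queens attack.

(1,7) (2,3) (3,6) (4,2) (5,5) (6,1) (7,4)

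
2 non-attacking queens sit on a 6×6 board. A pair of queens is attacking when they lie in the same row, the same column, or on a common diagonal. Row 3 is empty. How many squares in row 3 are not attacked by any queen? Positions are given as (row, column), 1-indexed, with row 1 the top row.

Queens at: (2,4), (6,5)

2

(2,4) attacks row 3 at column 4 and diagonals 3, 5.
(6,5) attacks row 3 at column 5 and diagonals 2.
Attacked columns: {2, 3, 4, 5}. Safe: {1, 6}.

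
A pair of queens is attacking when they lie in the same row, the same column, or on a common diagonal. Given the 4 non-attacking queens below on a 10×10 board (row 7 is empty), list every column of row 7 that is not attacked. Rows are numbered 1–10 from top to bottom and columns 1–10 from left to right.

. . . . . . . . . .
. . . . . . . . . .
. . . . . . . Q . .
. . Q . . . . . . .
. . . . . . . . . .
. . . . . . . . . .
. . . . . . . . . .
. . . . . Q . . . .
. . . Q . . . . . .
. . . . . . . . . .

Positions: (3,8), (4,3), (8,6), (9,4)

columns 1, 9, 10

(3,8) attacks row 7 at column 8 and diagonals 4.
(4,3) attacks row 7 at column 3 and diagonals 6.
(8,6) attacks row 7 at column 6 and diagonals 5, 7.
(9,4) attacks row 7 at column 4 and diagonals 2, 6.
Attacked columns: {2, 3, 4, 5, 6, 7, 8}. Safe: {1, 9, 10}.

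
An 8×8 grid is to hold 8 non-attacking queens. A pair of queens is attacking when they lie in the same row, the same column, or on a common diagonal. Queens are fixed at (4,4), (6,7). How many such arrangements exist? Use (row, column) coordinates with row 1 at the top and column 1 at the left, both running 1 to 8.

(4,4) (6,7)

3

Branch on row 1: col 3 → 1; col 5 → 1; col 6 → 1; col 8 → 0.
Sum: 1 + 1 + 1 + 0 = 3.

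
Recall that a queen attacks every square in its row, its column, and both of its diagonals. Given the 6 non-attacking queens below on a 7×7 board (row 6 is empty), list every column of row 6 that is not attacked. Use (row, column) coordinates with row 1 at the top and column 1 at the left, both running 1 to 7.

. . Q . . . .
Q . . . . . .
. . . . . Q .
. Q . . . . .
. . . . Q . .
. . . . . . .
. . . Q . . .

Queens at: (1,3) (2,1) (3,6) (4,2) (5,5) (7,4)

columns 7

(1,3) attacks row 6 at column 3.
(2,1) attacks row 6 at column 1 and diagonals 5.
(3,6) attacks row 6 at column 6 and diagonals 3.
(4,2) attacks row 6 at column 2 and diagonals 4.
(5,5) attacks row 6 at column 5 and diagonals 4, 6.
(7,4) attacks row 6 at column 4 and diagonals 3, 5.
Attacked columns: {1, 2, 3, 4, 5, 6}. Safe: {7}.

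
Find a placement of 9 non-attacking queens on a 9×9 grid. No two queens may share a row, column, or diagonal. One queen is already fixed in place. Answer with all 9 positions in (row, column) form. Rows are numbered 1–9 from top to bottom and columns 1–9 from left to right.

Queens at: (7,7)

Row 1: attacked by (7,7)→{1,7}. Safe: 2, 3, 4, 5, 6, 8, 9. Place at column 5.
Row 2: attacked by (1,5)→{4,5,6}; (7,7)→{2,7}. Safe: 1, 3, 8, 9. Place at column 9.
Row 3: attacked by (1,5)→{3,5,7}; (2,9)→{8,9}; (7,7)→{3,7}. Safe: 1, 2, 4, 6. Place at column 4.
Row 4: attacked by (1,5)→{2,5,8}; (2,9)→{7,9}; (3,4)→{3,4,5}; (7,7)→{4,7}. Safe: 1, 6. Place at column 6.
Row 5: attacked by (1,5)→{1,5,9}; (2,9)→{6,9}; (3,4)→{2,4,6}; (4,6)→{5,6,7}; (7,7)→{5,7,9}. Safe: 3, 8. Place at column 8.
Row 6: attacked by (1,5)→{5}; (2,9)→{5,9}; (3,4)→{1,4,7}; (4,6)→{4,6,8}; (5,8)→{7,8,9}; (7,7)→{6,7,8}. Safe: 2, 3. Place at column 2.
Row 8: attacked by (1,5)→{5}; (2,9)→{3,9}; (3,4)→{4,9}; (4,6)→{2,6}; (5,8)→{5,8}; (6,2)→{2,4}; (7,7)→{6,7,8}. Safe: 1. Place at column 1.
Row 9: attacked by (1,5)→{5}; (2,9)→{2,9}; (3,4)→{4}; (4,6)→{1,6}; (5,8)→{4,8}; (6,2)→{2,5}; (7,7)→{5,7,9}; (8,1)→{1,2}. Safe: 3. Place at column 3.
Columns [5, 9, 4, 6, 8, 2, 7, 1, 3], r−c [-4, -7, -1, -2, -3, 4, 0, 7, 6], r+c [6, 11, 7, 10, 13, 8, 14, 9, 12] are all distinct, so no two queens attack.

(1,5) (2,9) (3,4) (4,6) (5,8) (6,2) (7,7) (8,1) (9,3)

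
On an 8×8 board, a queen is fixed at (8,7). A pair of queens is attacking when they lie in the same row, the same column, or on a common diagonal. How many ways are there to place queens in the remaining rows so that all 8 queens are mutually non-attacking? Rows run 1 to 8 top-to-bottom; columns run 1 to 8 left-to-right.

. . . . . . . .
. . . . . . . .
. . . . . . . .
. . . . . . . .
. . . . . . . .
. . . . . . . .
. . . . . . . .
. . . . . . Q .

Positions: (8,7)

Branch on row 1: col 1 → 0; col 2 → 0; col 3 → 0; col 4 → 3; col 5 → 3; col 6 → 2; col 8 → 0.
Sum: 0 + 0 + 0 + 3 + 3 + 2 + 0 = 8.

8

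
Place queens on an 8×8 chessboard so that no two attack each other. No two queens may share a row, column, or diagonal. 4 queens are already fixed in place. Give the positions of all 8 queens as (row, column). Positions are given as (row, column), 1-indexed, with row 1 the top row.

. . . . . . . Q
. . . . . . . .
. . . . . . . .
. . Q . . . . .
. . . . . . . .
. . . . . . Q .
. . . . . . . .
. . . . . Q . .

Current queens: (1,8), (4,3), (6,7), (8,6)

(1,8) (2,2) (3,5) (4,3) (5,1) (6,7) (7,4) (8,6)

Row 2: attacked by (1,8)→{7,8}; (4,3)→{1,3,5}; (6,7)→{3,7}; (8,6)→{6}. Safe: 2, 4. Place at column 2.
Row 3: attacked by (1,8)→{6,8}; (2,2)→{1,2,3}; (4,3)→{2,3,4}; (6,7)→{4,7}; (8,6)→{1,6}. Safe: 5. Place at column 5.
Row 5: attacked by (1,8)→{4,8}; (2,2)→{2,5}; (3,5)→{3,5,7}; (4,3)→{2,3,4}; (6,7)→{6,7,8}; (8,6)→{3,6}. Safe: 1. Place at column 1.
Row 7: attacked by (1,8)→{2,8}; (2,2)→{2,7}; (3,5)→{1,5}; (4,3)→{3,6}; (5,1)→{1,3}; (6,7)→{6,7,8}; (8,6)→{5,6,7}. Safe: 4. Place at column 4.
Columns [8, 2, 5, 3, 1, 7, 4, 6], r−c [-7, 0, -2, 1, 4, -1, 3, 2], r+c [9, 4, 8, 7, 6, 13, 11, 14] are all distinct, so no two queens attack.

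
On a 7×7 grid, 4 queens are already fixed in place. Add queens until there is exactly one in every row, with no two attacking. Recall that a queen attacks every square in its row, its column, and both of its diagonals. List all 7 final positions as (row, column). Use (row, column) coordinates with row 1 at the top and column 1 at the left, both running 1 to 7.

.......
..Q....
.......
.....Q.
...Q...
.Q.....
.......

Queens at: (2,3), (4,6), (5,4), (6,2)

(1,5) (2,3) (3,1) (4,6) (5,4) (6,2) (7,7)

Row 1: attacked by (2,3)→{2,3,4}; (4,6)→{3,6}; (5,4)→{4}; (6,2)→{2,7}. Safe: 1, 5. Place at column 5.
Row 3: attacked by (1,5)→{3,5,7}; (2,3)→{2,3,4}; (4,6)→{5,6,7}; (5,4)→{2,4,6}; (6,2)→{2,5}. Safe: 1. Place at column 1.
Row 7: attacked by (1,5)→{5}; (2,3)→{3}; (3,1)→{1,5}; (4,6)→{3,6}; (5,4)→{2,4,6}; (6,2)→{1,2,3}. Safe: 7. Place at column 7.
Columns [5, 3, 1, 6, 4, 2, 7], r−c [-4, -1, 2, -2, 1, 4, 0], r+c [6, 5, 4, 10, 9, 8, 14] are all distinct, so no two queens attack.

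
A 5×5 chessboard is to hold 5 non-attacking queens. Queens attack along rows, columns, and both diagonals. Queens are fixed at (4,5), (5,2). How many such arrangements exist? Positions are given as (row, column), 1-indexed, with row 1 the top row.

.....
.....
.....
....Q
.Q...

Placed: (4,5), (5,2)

1

Branch on row 1: col 1 → 0; col 3 → 0; col 4 → 1.
Sum: 0 + 0 + 1 = 1.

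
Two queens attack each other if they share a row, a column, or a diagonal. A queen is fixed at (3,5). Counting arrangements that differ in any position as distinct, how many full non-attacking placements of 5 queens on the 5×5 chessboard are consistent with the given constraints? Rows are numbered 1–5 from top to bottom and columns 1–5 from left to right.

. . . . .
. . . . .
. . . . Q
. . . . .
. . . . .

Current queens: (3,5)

Branch on row 1: col 1 → 1; col 2 → 0; col 4 → 1.
Sum: 1 + 0 + 1 = 2.

2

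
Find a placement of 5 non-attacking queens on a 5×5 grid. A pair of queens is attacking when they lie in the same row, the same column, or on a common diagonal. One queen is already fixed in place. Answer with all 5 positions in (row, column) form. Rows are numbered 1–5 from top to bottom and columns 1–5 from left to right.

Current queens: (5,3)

(1,1) (2,4) (3,2) (4,5) (5,3)

Row 1: attacked by (5,3)→{3}. Safe: 1, 2, 4, 5. Place at column 1.
Row 2: attacked by (1,1)→{1,2}; (5,3)→{3}. Safe: 4, 5. Place at column 4.
Row 3: attacked by (1,1)→{1,3}; (2,4)→{3,4,5}; (5,3)→{1,3,5}. Safe: 2. Place at column 2.
Row 4: attacked by (1,1)→{1,4}; (2,4)→{2,4}; (3,2)→{1,2,3}; (5,3)→{2,3,4}. Safe: 5. Place at column 5.
Columns [1, 4, 2, 5, 3], r−c [0, -2, 1, -1, 2], r+c [2, 6, 5, 9, 8] are all distinct, so no two queens attack.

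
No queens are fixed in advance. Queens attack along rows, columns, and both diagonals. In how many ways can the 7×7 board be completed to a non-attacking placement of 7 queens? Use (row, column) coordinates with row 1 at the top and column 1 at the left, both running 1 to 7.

40

Branch on row 1: col 1 → 4; col 2 → 7; col 3 → 6; col 4 → 6; col 5 → 6; col 6 → 7; col 7 → 4.
Sum: 4 + 7 + 6 + 6 + 6 + 7 + 4 = 40.
(This is the classic 7-queens count.)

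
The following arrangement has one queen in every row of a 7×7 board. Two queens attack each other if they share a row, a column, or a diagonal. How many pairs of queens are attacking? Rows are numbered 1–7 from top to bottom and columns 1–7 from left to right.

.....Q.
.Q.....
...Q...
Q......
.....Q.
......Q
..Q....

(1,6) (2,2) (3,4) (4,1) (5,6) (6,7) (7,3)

5

Same column: (1,6)–(5,6) (column 6).
Same diagonal: (1,6)–(3,4) (|1−3| = |6−4| = 2); (3,4)–(5,6) (|3−5| = |4−6| = 2); (3,4)–(6,7) (|3−6| = |4−7| = 3); (5,6)–(6,7) (|5−6| = |6−7| = 1).
Total attacking pairs: 5.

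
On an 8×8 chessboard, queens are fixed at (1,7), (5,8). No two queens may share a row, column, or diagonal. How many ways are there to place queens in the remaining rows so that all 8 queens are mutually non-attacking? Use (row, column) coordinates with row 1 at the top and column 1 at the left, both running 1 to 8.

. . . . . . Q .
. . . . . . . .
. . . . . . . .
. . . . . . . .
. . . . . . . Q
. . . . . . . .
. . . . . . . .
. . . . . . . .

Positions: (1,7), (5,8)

Branch on row 2: col 1 → 0; col 2 → 1; col 3 → 1; col 4 → 1.
Sum: 0 + 1 + 1 + 1 = 3.

3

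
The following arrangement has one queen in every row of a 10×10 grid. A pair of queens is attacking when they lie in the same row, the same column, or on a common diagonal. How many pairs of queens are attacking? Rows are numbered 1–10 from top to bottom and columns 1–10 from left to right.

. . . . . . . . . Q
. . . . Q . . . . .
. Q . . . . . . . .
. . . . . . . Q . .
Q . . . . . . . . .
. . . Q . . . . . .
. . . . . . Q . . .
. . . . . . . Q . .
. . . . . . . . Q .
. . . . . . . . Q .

Same column: (4,8)–(8,8) (column 8); (9,9)–(10,9) (column 9).
Same diagonal: (3,2)–(10,9) (|3−10| = |2−9| = 7); (7,7)–(8,8) (|7−8| = |7−8| = 1); (7,7)–(9,9) (|7−9| = |7−9| = 2); (8,8)–(9,9) (|8−9| = |8−9| = 1).
Total attacking pairs: 6.

6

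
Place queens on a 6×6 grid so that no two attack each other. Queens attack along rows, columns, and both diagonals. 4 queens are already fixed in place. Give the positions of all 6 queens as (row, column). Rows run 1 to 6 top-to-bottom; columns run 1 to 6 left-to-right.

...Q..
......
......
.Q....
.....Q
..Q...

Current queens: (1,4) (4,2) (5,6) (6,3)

Row 2: attacked by (1,4)→{3,4,5}; (4,2)→{2,4}; (5,6)→{3,6}; (6,3)→{3}. Safe: 1. Place at column 1.
Row 3: attacked by (1,4)→{2,4,6}; (2,1)→{1,2}; (4,2)→{1,2,3}; (5,6)→{4,6}; (6,3)→{3,6}. Safe: 5. Place at column 5.
Columns [4, 1, 5, 2, 6, 3], r−c [-3, 1, -2, 2, -1, 3], r+c [5, 3, 8, 6, 11, 9] are all distinct, so no two queens attack.

(1,4) (2,1) (3,5) (4,2) (5,6) (6,3)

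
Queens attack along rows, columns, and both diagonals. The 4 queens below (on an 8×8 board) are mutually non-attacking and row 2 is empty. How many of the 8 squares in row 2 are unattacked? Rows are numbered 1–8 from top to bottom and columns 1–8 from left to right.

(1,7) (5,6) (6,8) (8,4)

(1,7) attacks row 2 at column 7 and diagonals 6, 8.
(5,6) attacks row 2 at column 6 and diagonals 3.
(6,8) attacks row 2 at column 8 and diagonals 4.
(8,4) attacks row 2 at column 4.
Attacked columns: {3, 4, 6, 7, 8}. Safe: {1, 2, 5}.

3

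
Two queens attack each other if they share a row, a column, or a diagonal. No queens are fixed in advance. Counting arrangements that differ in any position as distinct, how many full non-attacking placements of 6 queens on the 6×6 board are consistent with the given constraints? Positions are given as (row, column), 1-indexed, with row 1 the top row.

Branch on row 1: col 1 → 0; col 2 → 1; col 3 → 1; col 4 → 1; col 5 → 1; col 6 → 0.
Sum: 0 + 1 + 1 + 1 + 1 + 0 = 4.
(This is the classic 6-queens count.)

4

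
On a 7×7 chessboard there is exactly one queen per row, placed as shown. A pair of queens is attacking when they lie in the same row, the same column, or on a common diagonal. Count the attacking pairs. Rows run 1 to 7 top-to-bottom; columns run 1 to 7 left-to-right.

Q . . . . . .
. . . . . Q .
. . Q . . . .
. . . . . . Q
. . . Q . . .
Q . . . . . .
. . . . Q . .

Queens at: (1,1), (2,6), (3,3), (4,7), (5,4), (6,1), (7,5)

Same column: (1,1)–(6,1) (column 1).
Same diagonal: (1,1)–(3,3) (|1−3| = |1−3| = 2).
Total attacking pairs: 2.

2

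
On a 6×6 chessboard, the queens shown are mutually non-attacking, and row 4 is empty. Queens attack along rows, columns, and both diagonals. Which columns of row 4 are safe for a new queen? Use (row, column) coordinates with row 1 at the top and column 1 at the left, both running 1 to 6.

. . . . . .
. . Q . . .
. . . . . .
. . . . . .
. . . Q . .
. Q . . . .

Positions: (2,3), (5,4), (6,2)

(2,3) attacks row 4 at column 3 and diagonals 1, 5.
(5,4) attacks row 4 at column 4 and diagonals 3, 5.
(6,2) attacks row 4 at column 2 and diagonals 4.
Attacked columns: {1, 2, 3, 4, 5}. Safe: {6}.

columns 6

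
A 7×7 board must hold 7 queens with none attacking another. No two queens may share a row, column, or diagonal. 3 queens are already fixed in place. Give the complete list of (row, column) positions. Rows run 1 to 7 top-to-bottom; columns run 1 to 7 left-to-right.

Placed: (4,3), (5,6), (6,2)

Row 1: attacked by (4,3)→{3,6}; (5,6)→{2,6}; (6,2)→{2,7}. Safe: 1, 4, 5. Place at column 1.
Row 2: attacked by (1,1)→{1,2}; (4,3)→{1,3,5}; (5,6)→{3,6}; (6,2)→{2,6}. Safe: 4, 7. Place at column 4.
Row 3: attacked by (1,1)→{1,3}; (2,4)→{3,4,5}; (4,3)→{2,3,4}; (5,6)→{4,6}; (6,2)→{2,5}. Safe: 7. Place at column 7.
Row 7: attacked by (1,1)→{1,7}; (2,4)→{4}; (3,7)→{3,7}; (4,3)→{3,6}; (5,6)→{4,6}; (6,2)→{1,2,3}. Safe: 5. Place at column 5.
Columns [1, 4, 7, 3, 6, 2, 5], r−c [0, -2, -4, 1, -1, 4, 2], r+c [2, 6, 10, 7, 11, 8, 12] are all distinct, so no two queens attack.

(1,1) (2,4) (3,7) (4,3) (5,6) (6,2) (7,5)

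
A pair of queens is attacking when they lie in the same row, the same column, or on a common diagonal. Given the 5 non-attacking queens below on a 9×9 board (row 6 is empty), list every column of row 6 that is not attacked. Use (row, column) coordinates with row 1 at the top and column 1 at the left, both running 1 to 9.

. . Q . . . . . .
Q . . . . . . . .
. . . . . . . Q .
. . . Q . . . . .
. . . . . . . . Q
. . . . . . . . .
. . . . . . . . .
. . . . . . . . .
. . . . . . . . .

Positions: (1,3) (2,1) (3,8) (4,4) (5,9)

columns 7

(1,3) attacks row 6 at column 3 and diagonals 8.
(2,1) attacks row 6 at column 1 and diagonals 5.
(3,8) attacks row 6 at column 8 and diagonals 5.
(4,4) attacks row 6 at column 4 and diagonals 2, 6.
(5,9) attacks row 6 at column 9 and diagonals 8.
Attacked columns: {1, 2, 3, 4, 5, 6, 8, 9}. Safe: {7}.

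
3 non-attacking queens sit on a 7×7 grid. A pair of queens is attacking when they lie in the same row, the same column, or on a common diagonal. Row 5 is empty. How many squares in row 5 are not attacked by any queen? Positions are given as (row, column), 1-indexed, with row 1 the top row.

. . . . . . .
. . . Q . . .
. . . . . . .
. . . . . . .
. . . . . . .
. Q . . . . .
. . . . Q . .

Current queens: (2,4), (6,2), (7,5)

(2,4) attacks row 5 at column 4 and diagonals 1, 7.
(6,2) attacks row 5 at column 2 and diagonals 1, 3.
(7,5) attacks row 5 at column 5 and diagonals 3, 7.
Attacked columns: {1, 2, 3, 4, 5, 7}. Safe: {6}.

1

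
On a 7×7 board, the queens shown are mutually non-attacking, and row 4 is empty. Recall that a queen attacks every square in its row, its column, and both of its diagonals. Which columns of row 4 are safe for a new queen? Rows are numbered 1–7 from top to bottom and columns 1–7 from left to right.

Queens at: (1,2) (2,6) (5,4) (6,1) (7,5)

columns 7

(1,2) attacks row 4 at column 2 and diagonals 5.
(2,6) attacks row 4 at column 6 and diagonals 4.
(5,4) attacks row 4 at column 4 and diagonals 3, 5.
(6,1) attacks row 4 at column 1 and diagonals 3.
(7,5) attacks row 4 at column 5 and diagonals 2.
Attacked columns: {1, 2, 3, 4, 5, 6}. Safe: {7}.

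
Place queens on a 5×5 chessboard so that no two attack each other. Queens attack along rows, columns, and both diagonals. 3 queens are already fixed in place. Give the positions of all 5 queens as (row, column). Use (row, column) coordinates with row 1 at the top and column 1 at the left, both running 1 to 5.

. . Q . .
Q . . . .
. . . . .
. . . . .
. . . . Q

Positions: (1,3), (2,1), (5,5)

(1,3) (2,1) (3,4) (4,2) (5,5)

Row 3: attacked by (1,3)→{1,3,5}; (2,1)→{1,2}; (5,5)→{3,5}. Safe: 4. Place at column 4.
Row 4: attacked by (1,3)→{3}; (2,1)→{1,3}; (3,4)→{3,4,5}; (5,5)→{4,5}. Safe: 2. Place at column 2.
Columns [3, 1, 4, 2, 5], r−c [-2, 1, -1, 2, 0], r+c [4, 3, 7, 6, 10] are all distinct, so no two queens attack.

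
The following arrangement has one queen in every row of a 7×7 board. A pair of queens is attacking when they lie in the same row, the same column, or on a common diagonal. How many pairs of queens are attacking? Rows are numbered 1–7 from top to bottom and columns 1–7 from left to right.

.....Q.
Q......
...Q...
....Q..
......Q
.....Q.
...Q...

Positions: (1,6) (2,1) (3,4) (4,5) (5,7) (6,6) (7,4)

5

Same column: (1,6)–(6,6) (column 6); (3,4)–(7,4) (column 4).
Same diagonal: (1,6)–(3,4) (|1−3| = |6−4| = 2); (3,4)–(4,5) (|3−4| = |4−5| = 1); (5,7)–(6,6) (|5−6| = |7−6| = 1).
Total attacking pairs: 5.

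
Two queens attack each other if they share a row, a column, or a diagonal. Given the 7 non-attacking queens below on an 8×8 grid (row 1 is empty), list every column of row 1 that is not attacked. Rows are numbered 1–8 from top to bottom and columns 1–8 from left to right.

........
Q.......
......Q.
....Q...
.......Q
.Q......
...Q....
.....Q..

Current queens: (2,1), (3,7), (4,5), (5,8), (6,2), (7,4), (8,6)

columns 3

(2,1) attacks row 1 at column 1 and diagonals 2.
(3,7) attacks row 1 at column 7 and diagonals 5.
(4,5) attacks row 1 at column 5 and diagonals 2, 8.
(5,8) attacks row 1 at column 8 and diagonals 4.
(6,2) attacks row 1 at column 2 and diagonals 7.
(7,4) attacks row 1 at column 4.
(8,6) attacks row 1 at column 6.
Attacked columns: {1, 2, 4, 5, 6, 7, 8}. Safe: {3}.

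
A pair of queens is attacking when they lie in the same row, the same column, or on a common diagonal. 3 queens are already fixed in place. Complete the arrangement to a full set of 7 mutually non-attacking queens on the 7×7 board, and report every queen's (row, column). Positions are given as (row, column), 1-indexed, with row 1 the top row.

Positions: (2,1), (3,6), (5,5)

(1,3) (2,1) (3,6) (4,2) (5,5) (6,7) (7,4)

Row 1: attacked by (2,1)→{1,2}; (3,6)→{4,6}; (5,5)→{1,5}. Safe: 3, 7. Place at column 3.
Row 4: attacked by (1,3)→{3,6}; (2,1)→{1,3}; (3,6)→{5,6,7}; (5,5)→{4,5,6}. Safe: 2. Place at column 2.
Row 6: attacked by (1,3)→{3}; (2,1)→{1,5}; (3,6)→{3,6}; (4,2)→{2,4}; (5,5)→{4,5,6}. Safe: 7. Place at column 7.
Row 7: attacked by (1,3)→{3}; (2,1)→{1,6}; (3,6)→{2,6}; (4,2)→{2,5}; (5,5)→{3,5,7}; (6,7)→{6,7}. Safe: 4. Place at column 4.
Columns [3, 1, 6, 2, 5, 7, 4], r−c [-2, 1, -3, 2, 0, -1, 3], r+c [4, 3, 9, 6, 10, 13, 11] are all distinct, so no two queens attack.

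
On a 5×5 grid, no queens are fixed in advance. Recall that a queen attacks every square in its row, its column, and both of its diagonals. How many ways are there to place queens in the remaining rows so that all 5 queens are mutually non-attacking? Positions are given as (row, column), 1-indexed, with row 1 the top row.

10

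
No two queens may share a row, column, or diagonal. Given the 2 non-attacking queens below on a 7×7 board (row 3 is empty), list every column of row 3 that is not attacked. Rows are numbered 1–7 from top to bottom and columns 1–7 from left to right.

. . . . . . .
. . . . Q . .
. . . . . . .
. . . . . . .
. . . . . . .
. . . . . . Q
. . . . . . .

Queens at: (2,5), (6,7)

columns 1, 2, 3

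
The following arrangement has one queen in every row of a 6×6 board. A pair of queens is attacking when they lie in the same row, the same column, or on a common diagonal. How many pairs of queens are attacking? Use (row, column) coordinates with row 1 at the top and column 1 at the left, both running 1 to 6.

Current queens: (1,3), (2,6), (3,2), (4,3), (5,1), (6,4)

2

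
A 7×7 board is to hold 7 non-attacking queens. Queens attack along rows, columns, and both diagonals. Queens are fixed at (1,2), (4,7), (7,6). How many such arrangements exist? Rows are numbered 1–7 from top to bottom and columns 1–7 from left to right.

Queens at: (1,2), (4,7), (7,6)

1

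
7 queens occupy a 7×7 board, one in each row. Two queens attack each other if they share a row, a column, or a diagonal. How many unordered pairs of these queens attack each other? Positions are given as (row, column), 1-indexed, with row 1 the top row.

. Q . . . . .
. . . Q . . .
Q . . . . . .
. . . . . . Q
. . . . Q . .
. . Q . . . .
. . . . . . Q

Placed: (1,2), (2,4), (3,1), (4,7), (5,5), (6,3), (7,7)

2

Same column: (4,7)–(7,7) (column 7).
Same diagonal: (5,5)–(7,7) (|5−7| = |5−7| = 2).
Total attacking pairs: 2.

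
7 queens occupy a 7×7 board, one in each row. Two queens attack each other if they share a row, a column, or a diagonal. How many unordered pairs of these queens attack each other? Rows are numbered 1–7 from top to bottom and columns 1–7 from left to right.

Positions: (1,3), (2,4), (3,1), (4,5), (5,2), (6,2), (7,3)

5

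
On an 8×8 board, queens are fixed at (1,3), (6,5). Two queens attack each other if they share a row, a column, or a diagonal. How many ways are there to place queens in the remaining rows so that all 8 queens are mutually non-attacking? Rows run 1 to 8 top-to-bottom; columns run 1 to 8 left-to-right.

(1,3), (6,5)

2

Branch on row 2: col 6 → 2; col 7 → 0; col 8 → 0.
Sum: 2 + 0 + 0 = 2.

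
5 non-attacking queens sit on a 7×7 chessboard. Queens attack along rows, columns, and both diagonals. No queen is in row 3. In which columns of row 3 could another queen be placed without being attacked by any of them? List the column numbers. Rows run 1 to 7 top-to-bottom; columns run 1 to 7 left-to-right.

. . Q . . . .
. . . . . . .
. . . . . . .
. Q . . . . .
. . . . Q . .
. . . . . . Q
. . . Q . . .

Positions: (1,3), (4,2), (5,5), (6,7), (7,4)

columns 6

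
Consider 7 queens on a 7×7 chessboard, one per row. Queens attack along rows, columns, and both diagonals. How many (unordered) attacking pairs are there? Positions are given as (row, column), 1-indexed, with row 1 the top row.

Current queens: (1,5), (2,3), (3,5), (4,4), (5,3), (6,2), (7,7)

9

Same column: (1,5)–(3,5) (column 5); (2,3)–(5,3) (column 3).
Same diagonal: (3,5)–(4,4) (|3−4| = |5−4| = 1); (3,5)–(5,3) (|3−5| = |5−3| = 2); (3,5)–(6,2) (|3−6| = |5−2| = 3); (4,4)–(5,3) (|4−5| = |4−3| = 1); (4,4)–(6,2) (|4−6| = |4−2| = 2); (4,4)–(7,7) (|4−7| = |4−7| = 3); (5,3)–(6,2) (|5−6| = |3−2| = 1).
Total attacking pairs: 9.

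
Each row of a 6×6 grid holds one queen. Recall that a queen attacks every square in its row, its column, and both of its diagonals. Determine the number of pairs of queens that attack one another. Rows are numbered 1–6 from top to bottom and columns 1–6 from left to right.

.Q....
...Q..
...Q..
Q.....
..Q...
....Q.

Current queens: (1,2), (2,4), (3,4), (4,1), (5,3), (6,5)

Same column: (2,4)–(3,4) (column 4).
Same diagonal: (1,2)–(3,4) (|1−3| = |2−4| = 2).
Total attacking pairs: 2.

2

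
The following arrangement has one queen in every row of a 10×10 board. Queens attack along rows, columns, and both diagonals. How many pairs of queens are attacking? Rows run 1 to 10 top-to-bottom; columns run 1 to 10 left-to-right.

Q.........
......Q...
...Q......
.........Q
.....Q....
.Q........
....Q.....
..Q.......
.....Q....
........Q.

Same column: (5,6)–(9,6) (column 6).
Same diagonal: (3,4)–(5,6) (|3−5| = |4−6| = 2); (5,6)–(8,3) (|5−8| = |6−3| = 3).
Total attacking pairs: 3.

3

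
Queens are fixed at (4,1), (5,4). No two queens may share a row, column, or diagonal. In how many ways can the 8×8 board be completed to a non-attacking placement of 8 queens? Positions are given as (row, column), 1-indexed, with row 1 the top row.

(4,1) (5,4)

4

Branch on row 1: col 2 → 0; col 3 → 2; col 5 → 1; col 6 → 1; col 7 → 0.
Sum: 0 + 2 + 1 + 1 + 0 = 4.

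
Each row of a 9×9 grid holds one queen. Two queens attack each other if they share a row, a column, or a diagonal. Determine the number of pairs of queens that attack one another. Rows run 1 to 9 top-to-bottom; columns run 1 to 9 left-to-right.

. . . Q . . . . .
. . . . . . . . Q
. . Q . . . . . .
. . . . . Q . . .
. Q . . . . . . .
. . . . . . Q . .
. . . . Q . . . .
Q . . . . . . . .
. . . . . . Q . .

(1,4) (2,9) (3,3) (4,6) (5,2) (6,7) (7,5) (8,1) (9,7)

Same column: (6,7)–(9,7) (column 7).
Same diagonal: (7,5)–(9,7) (|7−9| = |5−7| = 2).
Total attacking pairs: 2.

2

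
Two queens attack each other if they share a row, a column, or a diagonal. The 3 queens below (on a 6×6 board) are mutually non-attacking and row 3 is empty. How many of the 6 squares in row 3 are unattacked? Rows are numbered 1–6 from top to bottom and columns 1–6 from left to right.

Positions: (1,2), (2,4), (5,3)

1

(1,2) attacks row 3 at column 2 and diagonals 4.
(2,4) attacks row 3 at column 4 and diagonals 3, 5.
(5,3) attacks row 3 at column 3 and diagonals 1, 5.
Attacked columns: {1, 2, 3, 4, 5}. Safe: {6}.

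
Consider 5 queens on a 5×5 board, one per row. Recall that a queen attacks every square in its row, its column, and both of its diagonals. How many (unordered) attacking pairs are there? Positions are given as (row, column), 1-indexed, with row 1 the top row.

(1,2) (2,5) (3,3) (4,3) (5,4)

Same column: (3,3)–(4,3) (column 3).
Same diagonal: (2,5)–(4,3) (|2−4| = |5−3| = 2); (4,3)–(5,4) (|4−5| = |3−4| = 1).
Total attacking pairs: 3.

3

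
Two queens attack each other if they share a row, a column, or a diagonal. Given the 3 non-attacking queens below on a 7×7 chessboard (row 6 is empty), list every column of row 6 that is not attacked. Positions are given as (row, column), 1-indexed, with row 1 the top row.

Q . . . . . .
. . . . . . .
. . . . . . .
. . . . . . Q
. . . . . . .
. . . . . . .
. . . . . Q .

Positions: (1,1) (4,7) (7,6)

columns 2, 3, 4

(1,1) attacks row 6 at column 1 and diagonals 6.
(4,7) attacks row 6 at column 7 and diagonals 5.
(7,6) attacks row 6 at column 6 and diagonals 5, 7.
Attacked columns: {1, 5, 6, 7}. Safe: {2, 3, 4}.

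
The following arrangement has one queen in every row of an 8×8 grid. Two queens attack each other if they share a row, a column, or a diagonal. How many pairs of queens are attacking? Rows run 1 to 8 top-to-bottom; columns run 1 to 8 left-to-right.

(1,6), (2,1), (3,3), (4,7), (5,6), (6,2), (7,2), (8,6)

Same column: (1,6)–(5,6) (column 6); (1,6)–(8,6) (column 6); (5,6)–(8,6) (column 6); (6,2)–(7,2) (column 2).
Same diagonal: (4,7)–(5,6) (|4−5| = |7−6| = 1).
Total attacking pairs: 5.

5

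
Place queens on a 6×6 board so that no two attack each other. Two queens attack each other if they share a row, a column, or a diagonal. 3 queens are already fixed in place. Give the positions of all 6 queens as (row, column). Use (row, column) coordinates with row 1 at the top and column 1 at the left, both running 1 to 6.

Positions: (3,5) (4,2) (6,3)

Row 1: attacked by (3,5)→{3,5}; (4,2)→{2,5}; (6,3)→{3}. Safe: 1, 4, 6. Place at column 4.
Row 2: attacked by (1,4)→{3,4,5}; (3,5)→{4,5,6}; (4,2)→{2,4}; (6,3)→{3}. Safe: 1. Place at column 1.
Row 5: attacked by (1,4)→{4}; (2,1)→{1,4}; (3,5)→{3,5}; (4,2)→{1,2,3}; (6,3)→{2,3,4}. Safe: 6. Place at column 6.
Columns [4, 1, 5, 2, 6, 3], r−c [-3, 1, -2, 2, -1, 3], r+c [5, 3, 8, 6, 11, 9] are all distinct, so no two queens attack.

(1,4) (2,1) (3,5) (4,2) (5,6) (6,3)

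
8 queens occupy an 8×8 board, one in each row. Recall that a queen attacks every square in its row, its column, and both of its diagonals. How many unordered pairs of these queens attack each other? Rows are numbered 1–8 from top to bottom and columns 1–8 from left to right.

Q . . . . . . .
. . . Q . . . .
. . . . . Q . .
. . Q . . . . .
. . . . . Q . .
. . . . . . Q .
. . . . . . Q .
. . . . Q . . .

Same column: (3,6)–(5,6) (column 6); (6,7)–(7,7) (column 7).
Same diagonal: (1,1)–(7,7) (|1−7| = |1−7| = 6); (5,6)–(6,7) (|5−6| = |6−7| = 1); (6,7)–(8,5) (|6−8| = |7−5| = 2).
Total attacking pairs: 5.

5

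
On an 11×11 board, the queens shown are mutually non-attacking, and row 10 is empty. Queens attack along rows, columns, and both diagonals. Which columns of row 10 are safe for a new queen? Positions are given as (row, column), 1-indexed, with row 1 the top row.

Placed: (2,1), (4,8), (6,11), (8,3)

columns 4, 6, 10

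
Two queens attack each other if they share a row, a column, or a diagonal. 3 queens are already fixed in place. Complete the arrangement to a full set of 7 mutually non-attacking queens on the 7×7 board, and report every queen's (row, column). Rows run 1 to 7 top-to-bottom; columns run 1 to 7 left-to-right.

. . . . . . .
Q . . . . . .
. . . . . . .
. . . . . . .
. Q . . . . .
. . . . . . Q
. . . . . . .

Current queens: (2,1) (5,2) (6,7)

Row 1: attacked by (2,1)→{1,2}; (5,2)→{2,6}; (6,7)→{2,7}. Safe: 3, 4, 5. Place at column 5.
Row 3: attacked by (1,5)→{3,5,7}; (2,1)→{1,2}; (5,2)→{2,4}; (6,7)→{4,7}. Safe: 6. Place at column 6.
Row 4: attacked by (1,5)→{2,5}; (2,1)→{1,3}; (3,6)→{5,6,7}; (5,2)→{1,2,3}; (6,7)→{5,7}. Safe: 4. Place at column 4.
Row 7: attacked by (1,5)→{5}; (2,1)→{1,6}; (3,6)→{2,6}; (4,4)→{1,4,7}; (5,2)→{2,4}; (6,7)→{6,7}. Safe: 3. Place at column 3.
Columns [5, 1, 6, 4, 2, 7, 3], r−c [-4, 1, -3, 0, 3, -1, 4], r+c [6, 3, 9, 8, 7, 13, 10] are all distinct, so no two queens attack.

(1,5) (2,1) (3,6) (4,4) (5,2) (6,7) (7,3)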